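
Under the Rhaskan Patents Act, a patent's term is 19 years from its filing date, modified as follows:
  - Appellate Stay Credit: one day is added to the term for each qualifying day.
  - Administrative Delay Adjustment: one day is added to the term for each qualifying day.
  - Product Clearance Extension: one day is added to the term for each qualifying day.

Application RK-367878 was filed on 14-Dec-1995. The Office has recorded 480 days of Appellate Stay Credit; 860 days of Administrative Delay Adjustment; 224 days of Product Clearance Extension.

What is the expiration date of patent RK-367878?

2019-03-27

Base term: filing date + 19 years → 14 December 2014.
Appellate Stay Credit: +480 days → 7 April 2016.
Administrative Delay Adjustment: +860 days → 15 August 2018.
Product Clearance Extension: +224 days → 27 March 2019.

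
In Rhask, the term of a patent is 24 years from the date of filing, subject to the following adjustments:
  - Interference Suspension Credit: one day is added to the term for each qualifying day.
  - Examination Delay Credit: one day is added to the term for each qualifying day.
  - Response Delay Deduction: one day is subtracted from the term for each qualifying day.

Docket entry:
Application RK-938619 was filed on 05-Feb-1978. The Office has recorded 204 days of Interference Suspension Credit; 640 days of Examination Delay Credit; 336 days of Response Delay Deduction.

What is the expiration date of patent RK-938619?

June 28, 2003

Base term: filing date + 24 years → 5 February 2002.
Interference Suspension Credit: +204 days → 28 August 2002.
Examination Delay Credit: +640 days → 29 May 2004.
Response Delay Deduction: −336 days → 28 June 2003.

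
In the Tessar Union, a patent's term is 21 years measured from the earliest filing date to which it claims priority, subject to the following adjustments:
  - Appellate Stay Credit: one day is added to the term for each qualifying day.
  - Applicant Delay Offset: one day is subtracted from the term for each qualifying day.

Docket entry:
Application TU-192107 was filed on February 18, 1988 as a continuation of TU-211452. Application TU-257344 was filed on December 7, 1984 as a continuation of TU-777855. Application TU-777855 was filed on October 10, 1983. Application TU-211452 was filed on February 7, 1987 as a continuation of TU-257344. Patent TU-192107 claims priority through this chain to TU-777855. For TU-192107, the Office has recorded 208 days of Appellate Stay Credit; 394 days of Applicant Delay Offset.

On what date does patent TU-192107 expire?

2004-04-07

Earliest priority filing: 10 October 1983.
Base term: 10 October 1983 + 21 years → 10 October 2004.
Appellate Stay Credit: +208 days → 6 May 2005.
Applicant Delay Offset: −394 days → 7 April 2004.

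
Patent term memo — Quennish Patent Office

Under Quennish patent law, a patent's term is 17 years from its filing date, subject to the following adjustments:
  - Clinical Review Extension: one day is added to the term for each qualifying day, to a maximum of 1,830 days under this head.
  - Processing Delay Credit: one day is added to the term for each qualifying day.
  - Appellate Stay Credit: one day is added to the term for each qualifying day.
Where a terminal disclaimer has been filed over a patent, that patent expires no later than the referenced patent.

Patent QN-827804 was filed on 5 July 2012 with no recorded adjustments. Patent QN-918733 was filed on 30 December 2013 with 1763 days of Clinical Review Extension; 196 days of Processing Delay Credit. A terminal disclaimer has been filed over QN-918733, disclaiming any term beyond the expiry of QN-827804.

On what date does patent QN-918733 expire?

Natural term of QN-918733:
  Base: filing + 17 years → 30 December 2030.
  Clinical Review Extension: 1763 days (within the 1830-day cap) → +1763 days → 28 October 2035.
  Processing Delay Credit: +196 days → 11 May 2036.
Expiry of referenced patent QN-827804:
  Base: filing + 17 years → 5 July 2029.
Terminal disclaimer: QN-918733 expires on the earlier of 11 May 2036 and 5 July 2029.

July 5, 2029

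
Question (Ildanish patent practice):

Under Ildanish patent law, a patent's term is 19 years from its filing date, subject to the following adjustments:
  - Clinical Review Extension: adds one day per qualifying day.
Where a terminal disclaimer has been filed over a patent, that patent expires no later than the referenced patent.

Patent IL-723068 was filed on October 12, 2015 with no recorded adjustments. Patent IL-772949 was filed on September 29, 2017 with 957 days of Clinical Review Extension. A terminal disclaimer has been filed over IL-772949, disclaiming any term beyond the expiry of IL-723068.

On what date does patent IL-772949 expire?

Natural term of IL-772949:
  Base: filing + 19 years → 29 September 2036.
  Clinical Review Extension: +957 days → 14 May 2039.
Expiry of referenced patent IL-723068:
  Base: filing + 19 years → 12 October 2034.
Terminal disclaimer: IL-772949 expires on the earlier of 14 May 2039 and 12 October 2034.

2034-10-12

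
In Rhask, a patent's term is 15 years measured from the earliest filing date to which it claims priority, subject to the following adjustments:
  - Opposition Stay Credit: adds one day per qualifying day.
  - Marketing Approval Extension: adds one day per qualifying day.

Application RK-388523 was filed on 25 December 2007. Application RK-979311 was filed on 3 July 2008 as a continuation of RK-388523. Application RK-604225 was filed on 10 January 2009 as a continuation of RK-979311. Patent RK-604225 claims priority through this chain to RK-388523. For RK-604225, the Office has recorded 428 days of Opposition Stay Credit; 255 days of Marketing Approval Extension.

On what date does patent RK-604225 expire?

Earliest priority filing: 25 December 2007.
Base term: 25 December 2007 + 15 years → 25 December 2022.
Opposition Stay Credit: +428 days → 26 February 2024.
Marketing Approval Extension: +255 days → 7 November 2024.

November 7, 2024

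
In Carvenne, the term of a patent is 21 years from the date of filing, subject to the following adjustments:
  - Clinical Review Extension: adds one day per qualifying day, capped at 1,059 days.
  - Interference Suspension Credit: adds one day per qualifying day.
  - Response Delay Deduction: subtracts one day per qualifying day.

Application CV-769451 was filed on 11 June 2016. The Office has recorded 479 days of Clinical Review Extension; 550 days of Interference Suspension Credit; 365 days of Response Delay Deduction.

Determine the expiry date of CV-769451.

April 6, 2039

Base term: filing date + 21 years → 11 June 2037.
Clinical Review Extension: 479 days (within the 1059-day cap) → +479 days → 3 October 2038.
Interference Suspension Credit: +550 days → 5 April 2040.
Response Delay Deduction: −365 days → 6 April 2039.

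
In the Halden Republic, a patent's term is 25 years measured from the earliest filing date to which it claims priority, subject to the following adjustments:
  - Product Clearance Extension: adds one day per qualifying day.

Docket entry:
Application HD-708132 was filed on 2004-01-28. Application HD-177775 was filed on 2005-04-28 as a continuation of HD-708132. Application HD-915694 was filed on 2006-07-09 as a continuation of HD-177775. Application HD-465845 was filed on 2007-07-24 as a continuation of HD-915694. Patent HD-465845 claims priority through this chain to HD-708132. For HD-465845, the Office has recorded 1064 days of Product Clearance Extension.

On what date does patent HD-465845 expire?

Earliest priority filing: 28 January 2004.
Base term: 28 January 2004 + 25 years → 28 January 2029.
Product Clearance Extension: +1064 days → 28 December 2031.

2031-12-28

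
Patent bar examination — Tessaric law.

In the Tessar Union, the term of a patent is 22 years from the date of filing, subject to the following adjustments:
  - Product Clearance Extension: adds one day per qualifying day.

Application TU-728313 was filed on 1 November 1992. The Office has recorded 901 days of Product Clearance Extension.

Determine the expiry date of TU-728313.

2017-04-20

Base term: filing date + 22 years → 1 November 2014.
Product Clearance Extension: +901 days → 20 April 2017.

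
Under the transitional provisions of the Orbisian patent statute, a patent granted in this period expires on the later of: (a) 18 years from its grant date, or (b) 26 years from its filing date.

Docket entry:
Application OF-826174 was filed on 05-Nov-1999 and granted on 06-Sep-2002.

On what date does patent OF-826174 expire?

2025-11-05

(a) grant + 18 years → 6 September 2020.
(b) filing + 26 years → 5 November 2025.
Later of the two: 5 November 2025.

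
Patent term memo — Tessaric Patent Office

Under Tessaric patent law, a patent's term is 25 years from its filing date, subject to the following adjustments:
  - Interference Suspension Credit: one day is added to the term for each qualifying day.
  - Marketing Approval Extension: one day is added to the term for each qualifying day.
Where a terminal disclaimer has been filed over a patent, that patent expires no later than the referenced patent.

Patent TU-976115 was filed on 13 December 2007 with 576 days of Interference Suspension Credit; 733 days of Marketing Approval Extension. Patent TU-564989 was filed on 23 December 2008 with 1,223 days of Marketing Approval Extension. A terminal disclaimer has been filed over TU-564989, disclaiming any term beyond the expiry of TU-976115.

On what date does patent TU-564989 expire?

Natural term of TU-564989:
  Base: filing + 25 years → 23 December 2033.
  Marketing Approval Extension: +1223 days → 29 April 2037.
Expiry of referenced patent TU-976115:
  Base: filing + 25 years → 13 December 2032.
  Interference Suspension Credit: +576 days → 12 July 2034.
  Marketing Approval Extension: +733 days → 14 July 2036.
Terminal disclaimer: TU-564989 expires on the earlier of 29 April 2037 and 14 July 2036.

2036-07-14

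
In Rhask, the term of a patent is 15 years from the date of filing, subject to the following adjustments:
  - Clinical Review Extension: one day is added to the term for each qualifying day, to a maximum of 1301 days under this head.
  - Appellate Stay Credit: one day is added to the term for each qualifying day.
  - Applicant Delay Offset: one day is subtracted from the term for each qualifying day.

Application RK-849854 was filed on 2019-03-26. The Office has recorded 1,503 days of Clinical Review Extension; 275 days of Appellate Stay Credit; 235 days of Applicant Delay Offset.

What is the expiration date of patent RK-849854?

Base term: filing date + 15 years → 26 March 2034.
Clinical Review Extension: 1503 days claimed exceeds the 1301-day cap, so +1301 days → 17 October 2037.
Appellate Stay Credit: +275 days → 19 July 2038.
Applicant Delay Offset: −235 days → 26 November 2037.

2037-11-26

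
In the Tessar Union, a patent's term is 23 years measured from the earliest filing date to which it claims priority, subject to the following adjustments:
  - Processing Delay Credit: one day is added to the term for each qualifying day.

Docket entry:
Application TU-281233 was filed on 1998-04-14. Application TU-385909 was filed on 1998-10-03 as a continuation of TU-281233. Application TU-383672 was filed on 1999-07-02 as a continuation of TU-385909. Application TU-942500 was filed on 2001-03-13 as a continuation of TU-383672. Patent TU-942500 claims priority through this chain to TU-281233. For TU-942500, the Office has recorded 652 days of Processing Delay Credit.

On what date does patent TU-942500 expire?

Earliest priority filing: 14 April 1998.
Base term: 14 April 1998 + 23 years → 14 April 2021.
Processing Delay Credit: +652 days → 26 January 2023.

2023-01-26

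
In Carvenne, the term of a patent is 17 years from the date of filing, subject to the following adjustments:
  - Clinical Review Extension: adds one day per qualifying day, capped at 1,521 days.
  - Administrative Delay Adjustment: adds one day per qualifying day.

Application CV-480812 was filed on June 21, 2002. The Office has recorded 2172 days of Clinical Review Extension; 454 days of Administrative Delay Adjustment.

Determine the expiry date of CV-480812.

November 16, 2024

Base term: filing date + 17 years → 21 June 2019.
Clinical Review Extension: 2172 days claimed exceeds the 1521-day cap, so +1521 days → 20 August 2023.
Administrative Delay Adjustment: +454 days → 16 November 2024.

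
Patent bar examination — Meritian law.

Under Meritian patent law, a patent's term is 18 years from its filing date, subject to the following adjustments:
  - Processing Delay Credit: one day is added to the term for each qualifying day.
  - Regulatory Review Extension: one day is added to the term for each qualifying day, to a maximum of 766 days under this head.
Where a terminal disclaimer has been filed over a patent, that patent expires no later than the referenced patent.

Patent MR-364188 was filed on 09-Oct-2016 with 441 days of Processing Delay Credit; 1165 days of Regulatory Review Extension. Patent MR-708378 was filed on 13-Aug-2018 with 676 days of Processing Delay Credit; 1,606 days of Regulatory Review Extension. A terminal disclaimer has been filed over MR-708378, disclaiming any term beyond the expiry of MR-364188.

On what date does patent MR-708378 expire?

Natural term of MR-708378:
  Base: filing + 18 years → 13 August 2036.
  Processing Delay Credit: +676 days → 20 June 2038.
  Regulatory Review Extension: 1606 days claimed exceeds the 766-day cap, so +766 days → 25 July 2040.
Expiry of referenced patent MR-364188:
  Base: filing + 18 years → 9 October 2034.
  Processing Delay Credit: +441 days → 24 December 2035.
  Regulatory Review Extension: 1165 days claimed exceeds the 766-day cap, so +766 days → 28 January 2038.
Terminal disclaimer: MR-708378 expires on the earlier of 25 July 2040 and 28 January 2038.

2038-01-28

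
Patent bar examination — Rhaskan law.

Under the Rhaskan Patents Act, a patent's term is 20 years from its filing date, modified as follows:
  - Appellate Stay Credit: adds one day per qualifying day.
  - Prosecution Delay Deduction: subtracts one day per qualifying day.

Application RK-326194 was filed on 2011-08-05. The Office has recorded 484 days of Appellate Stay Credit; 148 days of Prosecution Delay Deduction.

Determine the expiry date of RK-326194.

July 6, 2032

Base term: filing date + 20 years → 5 August 2031.
Appellate Stay Credit: +484 days → 1 December 2032.
Prosecution Delay Deduction: −148 days → 6 July 2032.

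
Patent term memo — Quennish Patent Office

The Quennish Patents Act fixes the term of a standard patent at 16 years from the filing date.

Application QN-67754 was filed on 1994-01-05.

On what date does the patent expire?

Filing date + 16 years → 5 January 2010.

January 5, 2010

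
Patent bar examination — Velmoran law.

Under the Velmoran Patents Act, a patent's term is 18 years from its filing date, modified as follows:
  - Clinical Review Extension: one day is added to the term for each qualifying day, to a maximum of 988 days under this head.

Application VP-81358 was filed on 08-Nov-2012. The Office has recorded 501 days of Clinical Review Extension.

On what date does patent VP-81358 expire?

2032-03-23

Base term: filing date + 18 years → 8 November 2030.
Clinical Review Extension: 501 days (within the 988-day cap) → +501 days → 23 March 2032.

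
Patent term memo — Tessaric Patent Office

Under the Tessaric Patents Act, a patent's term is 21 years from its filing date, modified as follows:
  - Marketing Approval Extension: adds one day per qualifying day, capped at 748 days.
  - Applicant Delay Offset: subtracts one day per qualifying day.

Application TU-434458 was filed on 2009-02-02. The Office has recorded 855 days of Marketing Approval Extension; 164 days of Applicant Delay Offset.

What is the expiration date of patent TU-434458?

Base term: filing date + 21 years → 2 February 2030.
Marketing Approval Extension: 855 days claimed exceeds the 748-day cap, so +748 days → 20 February 2032.
Applicant Delay Offset: −164 days → 9 September 2031.

2031-09-09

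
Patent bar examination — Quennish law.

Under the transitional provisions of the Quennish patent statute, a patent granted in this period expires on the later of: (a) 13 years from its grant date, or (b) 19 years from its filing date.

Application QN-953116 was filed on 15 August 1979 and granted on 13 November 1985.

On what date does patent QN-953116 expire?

(a) grant + 13 years → 13 November 1998.
(b) filing + 19 years → 15 August 1998.
Later of the two: 13 November 1998.

November 13, 1998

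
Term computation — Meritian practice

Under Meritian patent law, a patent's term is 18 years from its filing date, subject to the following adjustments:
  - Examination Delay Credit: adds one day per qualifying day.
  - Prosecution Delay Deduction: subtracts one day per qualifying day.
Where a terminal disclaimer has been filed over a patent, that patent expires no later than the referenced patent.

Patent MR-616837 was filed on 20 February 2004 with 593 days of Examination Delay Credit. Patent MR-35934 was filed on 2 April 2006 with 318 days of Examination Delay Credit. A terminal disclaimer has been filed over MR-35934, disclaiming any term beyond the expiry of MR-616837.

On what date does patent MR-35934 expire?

Natural term of MR-35934:
  Base: filing + 18 years → 2 April 2024.
  Examination Delay Credit: +318 days → 14 February 2025.
Expiry of referenced patent MR-616837:
  Base: filing + 18 years → 20 February 2022.
  Examination Delay Credit: +593 days → 6 October 2023.
Terminal disclaimer: MR-35934 expires on the earlier of 14 February 2025 and 6 October 2023.

October 6, 2023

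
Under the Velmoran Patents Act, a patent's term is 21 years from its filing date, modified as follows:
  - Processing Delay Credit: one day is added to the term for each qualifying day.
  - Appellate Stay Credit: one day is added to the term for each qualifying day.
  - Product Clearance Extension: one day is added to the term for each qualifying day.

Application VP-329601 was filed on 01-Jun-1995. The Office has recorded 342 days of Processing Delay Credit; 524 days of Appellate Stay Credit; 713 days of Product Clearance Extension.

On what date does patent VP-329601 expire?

September 27, 2020

Base term: filing date + 21 years → 1 June 2016.
Processing Delay Credit: +342 days → 9 May 2017.
Appellate Stay Credit: +524 days → 15 October 2018.
Product Clearance Extension: +713 days → 27 September 2020.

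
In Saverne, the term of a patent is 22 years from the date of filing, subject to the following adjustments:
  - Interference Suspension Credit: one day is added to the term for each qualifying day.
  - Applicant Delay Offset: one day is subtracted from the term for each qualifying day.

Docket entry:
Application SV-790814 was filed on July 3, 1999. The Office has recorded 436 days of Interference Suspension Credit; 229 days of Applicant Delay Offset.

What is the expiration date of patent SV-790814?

2022-01-26

Base term: filing date + 22 years → 3 July 2021.
Interference Suspension Credit: +436 days → 12 September 2022.
Applicant Delay Offset: −229 days → 26 January 2022.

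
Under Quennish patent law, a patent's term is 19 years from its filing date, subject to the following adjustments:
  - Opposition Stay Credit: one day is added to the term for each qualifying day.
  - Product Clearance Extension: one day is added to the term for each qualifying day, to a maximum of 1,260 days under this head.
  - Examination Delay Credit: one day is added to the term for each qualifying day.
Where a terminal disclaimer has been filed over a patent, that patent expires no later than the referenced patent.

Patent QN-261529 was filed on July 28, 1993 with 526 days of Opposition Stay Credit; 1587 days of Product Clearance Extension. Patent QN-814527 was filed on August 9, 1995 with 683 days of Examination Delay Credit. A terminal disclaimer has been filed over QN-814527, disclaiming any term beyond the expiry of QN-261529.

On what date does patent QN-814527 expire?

June 22, 2016

Natural term of QN-814527:
  Base: filing + 19 years → 9 August 2014.
  Examination Delay Credit: +683 days → 22 June 2016.
Expiry of referenced patent QN-261529:
  Base: filing + 19 years → 28 July 2012.
  Opposition Stay Credit: +526 days → 5 January 2014.
  Product Clearance Extension: 1587 days claimed exceeds the 1260-day cap, so +1260 days → 18 June 2017.
Terminal disclaimer: QN-814527 expires on the earlier of 22 June 2016 and 18 June 2017.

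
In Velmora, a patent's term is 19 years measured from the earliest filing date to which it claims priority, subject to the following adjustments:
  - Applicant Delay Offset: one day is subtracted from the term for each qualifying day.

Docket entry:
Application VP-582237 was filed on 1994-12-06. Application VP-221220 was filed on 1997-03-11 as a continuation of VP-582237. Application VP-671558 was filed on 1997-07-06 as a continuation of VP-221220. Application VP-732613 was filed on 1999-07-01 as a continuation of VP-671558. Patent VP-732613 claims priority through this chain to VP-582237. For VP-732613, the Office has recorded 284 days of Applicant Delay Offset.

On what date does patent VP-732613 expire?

Earliest priority filing: 6 December 1994.
Base term: 6 December 1994 + 19 years → 6 December 2013.
Applicant Delay Offset: −284 days → 25 February 2013.

2013-02-25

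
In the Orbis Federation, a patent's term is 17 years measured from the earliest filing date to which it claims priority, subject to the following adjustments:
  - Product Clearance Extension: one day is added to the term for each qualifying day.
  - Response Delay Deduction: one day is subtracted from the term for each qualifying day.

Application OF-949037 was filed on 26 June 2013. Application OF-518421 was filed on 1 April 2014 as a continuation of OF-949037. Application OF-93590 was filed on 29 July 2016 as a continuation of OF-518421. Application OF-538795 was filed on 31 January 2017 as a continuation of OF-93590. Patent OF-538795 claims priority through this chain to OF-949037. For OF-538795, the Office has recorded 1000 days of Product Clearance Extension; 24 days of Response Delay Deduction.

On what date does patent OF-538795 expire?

Earliest priority filing: 26 June 2013.
Base term: 26 June 2013 + 17 years → 26 June 2030.
Product Clearance Extension: +1000 days → 22 March 2033.
Response Delay Deduction: −24 days → 26 February 2033.

2033-02-26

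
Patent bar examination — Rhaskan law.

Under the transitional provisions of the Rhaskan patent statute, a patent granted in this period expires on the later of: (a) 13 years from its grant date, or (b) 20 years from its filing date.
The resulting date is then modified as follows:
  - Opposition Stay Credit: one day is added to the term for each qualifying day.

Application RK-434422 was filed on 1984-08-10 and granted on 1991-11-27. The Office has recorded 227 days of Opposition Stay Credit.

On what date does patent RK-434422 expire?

July 12, 2005

(a) grant + 13 years → 27 November 2004.
(b) filing + 20 years → 10 August 2004.
Later of the two: 27 November 2004.
Opposition Stay Credit: +227 days → 12 July 2005.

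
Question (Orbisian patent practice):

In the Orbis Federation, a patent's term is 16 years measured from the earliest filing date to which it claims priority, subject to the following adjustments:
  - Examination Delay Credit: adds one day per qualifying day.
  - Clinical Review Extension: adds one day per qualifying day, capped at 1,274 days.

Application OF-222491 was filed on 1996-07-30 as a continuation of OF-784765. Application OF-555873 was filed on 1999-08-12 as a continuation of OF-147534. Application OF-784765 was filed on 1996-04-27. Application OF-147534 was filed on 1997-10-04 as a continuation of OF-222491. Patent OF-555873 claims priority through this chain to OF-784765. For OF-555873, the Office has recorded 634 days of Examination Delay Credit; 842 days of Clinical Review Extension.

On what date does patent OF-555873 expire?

May 12, 2016

Earliest priority filing: 27 April 1996.
Base term: 27 April 1996 + 16 years → 27 April 2012.
Examination Delay Credit: +634 days → 21 January 2014.
Clinical Review Extension: 842 days (within the 1274-day cap) → +842 days → 12 May 2016.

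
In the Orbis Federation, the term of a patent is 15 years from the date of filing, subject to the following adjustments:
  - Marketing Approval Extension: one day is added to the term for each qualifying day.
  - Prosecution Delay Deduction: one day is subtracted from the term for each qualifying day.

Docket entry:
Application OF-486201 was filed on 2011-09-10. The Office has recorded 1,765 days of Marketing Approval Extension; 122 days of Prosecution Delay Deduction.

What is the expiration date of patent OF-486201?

Base term: filing date + 15 years → 10 September 2026.
Marketing Approval Extension: +1765 days → 11 July 2031.
Prosecution Delay Deduction: −122 days → 11 March 2031.

March 11, 2031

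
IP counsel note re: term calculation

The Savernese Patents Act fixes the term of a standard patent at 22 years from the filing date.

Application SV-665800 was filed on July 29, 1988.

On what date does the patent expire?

Filing date + 22 years → 29 July 2010.

July 29, 2010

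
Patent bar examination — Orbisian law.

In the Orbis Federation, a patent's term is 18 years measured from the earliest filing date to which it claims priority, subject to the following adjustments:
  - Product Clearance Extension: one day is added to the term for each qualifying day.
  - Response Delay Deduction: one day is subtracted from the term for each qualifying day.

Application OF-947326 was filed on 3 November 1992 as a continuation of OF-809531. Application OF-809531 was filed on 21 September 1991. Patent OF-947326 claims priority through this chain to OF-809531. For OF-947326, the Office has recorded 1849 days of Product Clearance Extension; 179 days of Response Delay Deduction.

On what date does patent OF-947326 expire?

2014-04-18

Earliest priority filing: 21 September 1991.
Base term: 21 September 1991 + 18 years → 21 September 2009.
Product Clearance Extension: +1849 days → 14 October 2014.
Response Delay Deduction: −179 days → 18 April 2014.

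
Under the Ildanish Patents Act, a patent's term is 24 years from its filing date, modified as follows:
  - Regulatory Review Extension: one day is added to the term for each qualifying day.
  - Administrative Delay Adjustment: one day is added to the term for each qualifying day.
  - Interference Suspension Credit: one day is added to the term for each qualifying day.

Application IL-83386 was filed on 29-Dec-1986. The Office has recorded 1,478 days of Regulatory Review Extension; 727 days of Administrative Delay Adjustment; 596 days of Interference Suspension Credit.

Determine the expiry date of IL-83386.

2018-08-30

Base term: filing date + 24 years → 29 December 2010.
Regulatory Review Extension: +1478 days → 15 January 2015.
Administrative Delay Adjustment: +727 days → 11 January 2017.
Interference Suspension Credit: +596 days → 30 August 2018.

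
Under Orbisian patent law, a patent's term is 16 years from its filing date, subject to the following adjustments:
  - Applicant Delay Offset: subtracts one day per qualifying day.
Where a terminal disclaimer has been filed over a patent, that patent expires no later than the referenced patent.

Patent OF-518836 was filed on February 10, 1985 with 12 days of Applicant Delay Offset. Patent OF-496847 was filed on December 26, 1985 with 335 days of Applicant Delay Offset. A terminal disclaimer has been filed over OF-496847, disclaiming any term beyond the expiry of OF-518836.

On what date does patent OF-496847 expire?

2001-01-25

Natural term of OF-496847:
  Base: filing + 16 years → 26 December 2001.
  Applicant Delay Offset: −335 days → 25 January 2001.
Expiry of referenced patent OF-518836:
  Base: filing + 16 years → 10 February 2001.
  Applicant Delay Offset: −12 days → 29 January 2001.
Terminal disclaimer: OF-496847 expires on the earlier of 25 January 2001 and 29 January 2001.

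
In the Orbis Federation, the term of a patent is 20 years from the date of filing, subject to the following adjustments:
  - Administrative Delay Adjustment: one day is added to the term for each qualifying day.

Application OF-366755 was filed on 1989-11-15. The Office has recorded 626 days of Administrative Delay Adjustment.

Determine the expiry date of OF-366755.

Base term: filing date + 20 years → 15 November 2009.
Administrative Delay Adjustment: +626 days → 3 August 2011.

2011-08-03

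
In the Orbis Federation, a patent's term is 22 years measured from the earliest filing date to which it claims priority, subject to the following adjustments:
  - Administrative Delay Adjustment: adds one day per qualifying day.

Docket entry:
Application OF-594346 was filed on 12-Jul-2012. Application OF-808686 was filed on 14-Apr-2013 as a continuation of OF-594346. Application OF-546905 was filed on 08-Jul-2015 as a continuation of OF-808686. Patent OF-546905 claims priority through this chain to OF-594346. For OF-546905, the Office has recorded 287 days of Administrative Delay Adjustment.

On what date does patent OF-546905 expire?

Earliest priority filing: 12 July 2012.
Base term: 12 July 2012 + 22 years → 12 July 2034.
Administrative Delay Adjustment: +287 days → 25 April 2035.

2035-04-25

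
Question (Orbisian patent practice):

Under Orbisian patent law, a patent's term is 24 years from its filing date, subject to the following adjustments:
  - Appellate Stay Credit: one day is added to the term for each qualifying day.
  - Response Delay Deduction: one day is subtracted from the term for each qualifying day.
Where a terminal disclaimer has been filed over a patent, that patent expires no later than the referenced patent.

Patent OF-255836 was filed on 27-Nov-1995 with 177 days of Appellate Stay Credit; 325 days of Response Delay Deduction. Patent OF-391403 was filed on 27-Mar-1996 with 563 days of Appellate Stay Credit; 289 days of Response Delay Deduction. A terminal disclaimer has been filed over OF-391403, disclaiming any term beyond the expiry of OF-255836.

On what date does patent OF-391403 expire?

July 2, 2019

Natural term of OF-391403:
  Base: filing + 24 years → 27 March 2020.
  Appellate Stay Credit: +563 days → 11 October 2021.
  Response Delay Deduction: −289 days → 26 December 2020.
Expiry of referenced patent OF-255836:
  Base: filing + 24 years → 27 November 2019.
  Appellate Stay Credit: +177 days → 22 May 2020.
  Response Delay Deduction: −325 days → 2 July 2019.
Terminal disclaimer: OF-391403 expires on the earlier of 26 December 2020 and 2 July 2019.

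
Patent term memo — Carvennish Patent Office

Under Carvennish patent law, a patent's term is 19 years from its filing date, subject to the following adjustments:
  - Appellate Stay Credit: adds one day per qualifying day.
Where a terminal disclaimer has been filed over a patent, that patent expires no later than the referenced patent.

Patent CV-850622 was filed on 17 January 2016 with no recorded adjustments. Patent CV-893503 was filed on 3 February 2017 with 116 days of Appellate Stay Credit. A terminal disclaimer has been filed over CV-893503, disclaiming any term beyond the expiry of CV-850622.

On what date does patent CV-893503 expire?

Natural term of CV-893503:
  Base: filing + 19 years → 3 February 2036.
  Appellate Stay Credit: +116 days → 29 May 2036.
Expiry of referenced patent CV-850622:
  Base: filing + 19 years → 17 January 2035.
Terminal disclaimer: CV-893503 expires on the earlier of 29 May 2036 and 17 January 2035.

January 17, 2035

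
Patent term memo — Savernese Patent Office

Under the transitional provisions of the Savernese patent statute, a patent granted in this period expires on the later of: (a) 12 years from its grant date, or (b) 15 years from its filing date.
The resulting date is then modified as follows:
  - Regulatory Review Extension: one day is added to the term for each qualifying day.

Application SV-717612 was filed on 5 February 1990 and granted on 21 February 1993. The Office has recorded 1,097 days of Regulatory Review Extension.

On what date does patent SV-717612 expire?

(a) grant + 12 years → 21 February 2005.
(b) filing + 15 years → 5 February 2005.
Later of the two: 21 February 2005.
Regulatory Review Extension: +1097 days → 23 February 2008.

February 23, 2008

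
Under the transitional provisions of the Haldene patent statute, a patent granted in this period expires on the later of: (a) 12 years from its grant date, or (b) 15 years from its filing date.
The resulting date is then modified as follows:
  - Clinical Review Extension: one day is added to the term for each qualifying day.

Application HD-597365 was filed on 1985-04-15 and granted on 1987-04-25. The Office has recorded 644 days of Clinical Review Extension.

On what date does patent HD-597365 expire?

2002-01-19

(a) grant + 12 years → 25 April 1999.
(b) filing + 15 years → 15 April 2000.
Later of the two: 15 April 2000.
Clinical Review Extension: +644 days → 19 January 2002.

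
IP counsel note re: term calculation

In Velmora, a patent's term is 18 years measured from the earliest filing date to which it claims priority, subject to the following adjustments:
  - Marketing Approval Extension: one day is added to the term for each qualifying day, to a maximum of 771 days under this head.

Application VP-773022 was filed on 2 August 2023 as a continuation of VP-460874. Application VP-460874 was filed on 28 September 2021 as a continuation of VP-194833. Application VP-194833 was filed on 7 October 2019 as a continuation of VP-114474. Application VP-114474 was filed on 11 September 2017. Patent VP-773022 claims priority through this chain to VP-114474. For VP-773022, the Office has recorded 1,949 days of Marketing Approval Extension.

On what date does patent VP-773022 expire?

2037-10-21

Earliest priority filing: 11 September 2017.
Base term: 11 September 2017 + 18 years → 11 September 2035.
Marketing Approval Extension: 1949 days claimed exceeds the 771-day cap, so +771 days → 21 October 2037.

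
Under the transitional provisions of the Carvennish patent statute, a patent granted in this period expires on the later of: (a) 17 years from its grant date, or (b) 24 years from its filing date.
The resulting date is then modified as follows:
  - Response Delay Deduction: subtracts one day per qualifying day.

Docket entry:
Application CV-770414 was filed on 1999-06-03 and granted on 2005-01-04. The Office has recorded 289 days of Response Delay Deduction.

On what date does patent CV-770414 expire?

(a) grant + 17 years → 4 January 2022.
(b) filing + 24 years → 3 June 2023.
Later of the two: 3 June 2023.
Response Delay Deduction: −289 days → 18 August 2022.

2022-08-18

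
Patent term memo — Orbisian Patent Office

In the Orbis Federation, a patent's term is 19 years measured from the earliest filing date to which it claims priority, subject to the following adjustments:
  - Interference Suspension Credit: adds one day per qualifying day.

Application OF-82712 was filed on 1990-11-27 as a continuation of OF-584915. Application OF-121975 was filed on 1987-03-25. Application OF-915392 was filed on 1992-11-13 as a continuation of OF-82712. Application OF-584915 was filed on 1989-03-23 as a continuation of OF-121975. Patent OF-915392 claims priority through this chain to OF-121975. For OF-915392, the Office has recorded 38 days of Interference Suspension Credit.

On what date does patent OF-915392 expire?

Earliest priority filing: 25 March 1987.
Base term: 25 March 1987 + 19 years → 25 March 2006.
Interference Suspension Credit: +38 days → 2 May 2006.

May 2, 2006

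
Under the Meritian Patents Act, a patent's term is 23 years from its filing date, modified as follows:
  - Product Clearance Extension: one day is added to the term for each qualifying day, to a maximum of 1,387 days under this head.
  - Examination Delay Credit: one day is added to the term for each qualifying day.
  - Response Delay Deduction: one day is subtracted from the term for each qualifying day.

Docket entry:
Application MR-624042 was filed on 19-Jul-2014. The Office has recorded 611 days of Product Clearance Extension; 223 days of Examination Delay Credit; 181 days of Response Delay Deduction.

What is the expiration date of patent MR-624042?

Base term: filing date + 23 years → 19 July 2037.
Product Clearance Extension: 611 days (within the 1387-day cap) → +611 days → 22 March 2039.
Examination Delay Credit: +223 days → 31 October 2039.
Response Delay Deduction: −181 days → 3 May 2039.

May 3, 2039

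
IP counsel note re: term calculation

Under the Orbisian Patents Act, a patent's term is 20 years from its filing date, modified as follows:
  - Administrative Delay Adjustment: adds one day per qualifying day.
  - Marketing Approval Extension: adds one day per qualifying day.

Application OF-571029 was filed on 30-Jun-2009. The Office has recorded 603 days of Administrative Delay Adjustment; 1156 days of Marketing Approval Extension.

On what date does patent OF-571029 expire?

Base term: filing date + 20 years → 30 June 2029.
Administrative Delay Adjustment: +603 days → 23 February 2031.
Marketing Approval Extension: +1156 days → 24 April 2034.

April 24, 2034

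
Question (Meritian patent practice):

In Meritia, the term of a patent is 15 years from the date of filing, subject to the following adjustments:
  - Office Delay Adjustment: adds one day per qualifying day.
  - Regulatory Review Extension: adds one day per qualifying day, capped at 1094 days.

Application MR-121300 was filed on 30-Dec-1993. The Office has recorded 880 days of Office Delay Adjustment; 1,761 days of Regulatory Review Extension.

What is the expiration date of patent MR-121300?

May 27, 2014

Base term: filing date + 15 years → 30 December 2008.
Office Delay Adjustment: +880 days → 29 May 2011.
Regulatory Review Extension: 1761 days claimed exceeds the 1094-day cap, so +1094 days → 27 May 2014.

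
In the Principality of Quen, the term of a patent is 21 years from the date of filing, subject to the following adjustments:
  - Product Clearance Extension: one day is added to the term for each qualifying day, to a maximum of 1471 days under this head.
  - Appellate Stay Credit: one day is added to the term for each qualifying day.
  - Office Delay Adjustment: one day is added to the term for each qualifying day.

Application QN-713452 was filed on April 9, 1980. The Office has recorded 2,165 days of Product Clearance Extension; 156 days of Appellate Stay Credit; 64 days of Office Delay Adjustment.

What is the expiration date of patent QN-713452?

November 25, 2005

Base term: filing date + 21 years → 9 April 2001.
Product Clearance Extension: 2165 days claimed exceeds the 1471-day cap, so +1471 days → 19 April 2005.
Appellate Stay Credit: +156 days → 22 September 2005.
Office Delay Adjustment: +64 days → 25 November 2005.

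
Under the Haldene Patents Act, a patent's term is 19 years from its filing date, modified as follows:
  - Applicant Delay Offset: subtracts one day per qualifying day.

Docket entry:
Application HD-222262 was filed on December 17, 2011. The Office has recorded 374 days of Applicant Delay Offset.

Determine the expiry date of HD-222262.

December 8, 2029

Base term: filing date + 19 years → 17 December 2030.
Applicant Delay Offset: −374 days → 8 December 2029.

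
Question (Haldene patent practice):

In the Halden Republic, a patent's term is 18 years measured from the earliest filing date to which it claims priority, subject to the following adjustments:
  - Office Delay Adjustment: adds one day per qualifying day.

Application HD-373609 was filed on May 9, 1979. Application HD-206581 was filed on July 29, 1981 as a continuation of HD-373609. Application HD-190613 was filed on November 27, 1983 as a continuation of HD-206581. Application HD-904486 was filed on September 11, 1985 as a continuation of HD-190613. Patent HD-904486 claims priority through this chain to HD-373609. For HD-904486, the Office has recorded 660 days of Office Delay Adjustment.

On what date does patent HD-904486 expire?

1999-02-28

Earliest priority filing: 9 May 1979.
Base term: 9 May 1979 + 18 years → 9 May 1997.
Office Delay Adjustment: +660 days → 28 February 1999.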